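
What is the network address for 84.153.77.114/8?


IP:   01010100.10011001.01001101.01110010
Mask: 11111111.00000000.00000000.00000000
AND operation:
Net:  01010100.00000000.00000000.00000000
Network: 84.0.0.0/8


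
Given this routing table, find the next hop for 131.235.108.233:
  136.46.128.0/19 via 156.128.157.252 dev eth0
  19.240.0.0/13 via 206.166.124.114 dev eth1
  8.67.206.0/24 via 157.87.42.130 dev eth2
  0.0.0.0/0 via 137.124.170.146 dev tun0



Longest prefix match for 131.235.108.233:
  /19 136.46.128.0: no
  /13 19.240.0.0: no
  /24 8.67.206.0: no
  /0 0.0.0.0: MATCH
Selected: next-hop 137.124.170.146 via tun0 (matched /0)


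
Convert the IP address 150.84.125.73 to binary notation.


150 = 10010110
84 = 01010100
125 = 01111101
73 = 01001001
Binary: 10010110.01010100.01111101.01001001


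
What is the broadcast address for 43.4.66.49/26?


Network: 43.4.66.0/26
Host bits = 6
Set all host bits to 1:
Broadcast: 43.4.66.63


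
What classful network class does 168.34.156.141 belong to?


First octet: 168
Binary: 10101000
10xxxxxx -> Class B (128-191)
Class B, default mask 255.255.0.0 (/16)


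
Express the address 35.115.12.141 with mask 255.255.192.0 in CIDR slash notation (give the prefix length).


Binary: 11111111.11111111.11000000.00000000
Count leading 1s
Prefix: /18


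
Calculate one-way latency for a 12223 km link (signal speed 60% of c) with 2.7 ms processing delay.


Speed = 0.6 * 3e5 km/s = 180000 km/s
Propagation delay = 12223 / 180000 = 0.0679 s = 67.9056 ms
Processing delay = 2.7 ms
Total one-way latency = 70.6056 ms


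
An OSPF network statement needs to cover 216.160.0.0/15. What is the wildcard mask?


Subnet mask: 255.254.0.0
Wildcard = 255.255.255.255 - subnet mask
255 - 255 = 0
255 - 254 = 1
255 - 0 = 255
255 - 0 = 255
Wildcard: 0.1.255.255


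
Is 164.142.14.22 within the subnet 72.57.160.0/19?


Subnet network: 72.57.160.0
Test IP AND mask: 164.142.0.0
No, 164.142.14.22 is not in 72.57.160.0/19


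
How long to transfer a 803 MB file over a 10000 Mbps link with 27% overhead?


Effective throughput = 10000 * (1 - 27/100) = 7300 Mbps
File size in Mb = 803 * 8 = 6424 Mb
Time = 6424 / 7300
Time = 0.88 seconds


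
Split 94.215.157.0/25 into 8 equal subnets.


New prefix = 25 + 3 = 28
Each subnet has 16 addresses
  94.215.157.0/28
  94.215.157.16/28
  94.215.157.32/28
  94.215.157.48/28
  94.215.157.64/28
  94.215.157.80/28
  94.215.157.96/28
  94.215.157.112/28
Subnets: 94.215.157.0/28, 94.215.157.16/28, 94.215.157.32/28, 94.215.157.48/28, 94.215.157.64/28, 94.215.157.80/28, 94.215.157.96/28, 94.215.157.112/28


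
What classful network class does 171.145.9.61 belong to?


First octet: 171
Binary: 10101011
10xxxxxx -> Class B (128-191)
Class B, default mask 255.255.0.0 (/16)


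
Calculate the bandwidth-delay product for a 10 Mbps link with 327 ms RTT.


BDP = bandwidth * RTT
= 10 Mbps * 327 ms
= 10 * 1e6 * 327 / 1000 bits
= 3270000 bits
= 408750 bytes
= 399.1699 KB
BDP = 3270000 bits (408750 bytes)


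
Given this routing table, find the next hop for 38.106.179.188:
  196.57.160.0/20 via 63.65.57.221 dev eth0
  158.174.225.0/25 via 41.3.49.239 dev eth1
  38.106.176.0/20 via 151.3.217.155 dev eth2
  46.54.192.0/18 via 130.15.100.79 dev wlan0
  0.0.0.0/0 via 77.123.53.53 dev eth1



Longest prefix match for 38.106.179.188:
  /20 196.57.160.0: no
  /25 158.174.225.0: no
  /20 38.106.176.0: MATCH
  /18 46.54.192.0: no
  /0 0.0.0.0: MATCH
Selected: next-hop 151.3.217.155 via eth2 (matched /20)


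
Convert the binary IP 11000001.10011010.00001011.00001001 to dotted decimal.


11000001 = 193
10011010 = 154
00001011 = 11
00001001 = 9
IP: 193.154.11.9


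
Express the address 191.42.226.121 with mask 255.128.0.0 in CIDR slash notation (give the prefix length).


Binary: 11111111.10000000.00000000.00000000
Count leading 1s
Prefix: /9


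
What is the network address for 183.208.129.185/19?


IP:   10110111.11010000.10000001.10111001
Mask: 11111111.11111111.11100000.00000000
AND operation:
Net:  10110111.11010000.10000000.00000000
Network: 183.208.128.0/19


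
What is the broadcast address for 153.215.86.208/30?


Network: 153.215.86.208/30
Host bits = 2
Set all host bits to 1:
Broadcast: 153.215.86.211


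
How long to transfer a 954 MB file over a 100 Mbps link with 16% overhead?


Effective throughput = 100 * (1 - 16/100) = 84 Mbps
File size in Mb = 954 * 8 = 7632 Mb
Time = 7632 / 84
Time = 90.8571 seconds


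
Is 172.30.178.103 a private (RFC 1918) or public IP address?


RFC 1918 private ranges:
  10.0.0.0/8 (10.0.0.0 - 10.255.255.255)
  172.16.0.0/12 (172.16.0.0 - 172.31.255.255)
  192.168.0.0/16 (192.168.0.0 - 192.168.255.255)
Private (in 172.16.0.0/12)


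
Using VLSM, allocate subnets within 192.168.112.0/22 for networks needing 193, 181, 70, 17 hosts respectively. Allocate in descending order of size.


193 hosts -> /24 (254 usable): 192.168.112.0/24
181 hosts -> /24 (254 usable): 192.168.113.0/24
70 hosts -> /25 (126 usable): 192.168.114.0/25
17 hosts -> /27 (30 usable): 192.168.114.128/27
Allocation: 192.168.112.0/24 (193 hosts, 254 usable); 192.168.113.0/24 (181 hosts, 254 usable); 192.168.114.0/25 (70 hosts, 126 usable); 192.168.114.128/27 (17 hosts, 30 usable)


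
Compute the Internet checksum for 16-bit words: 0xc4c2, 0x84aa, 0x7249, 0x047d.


Sum all words (with carry folding):
+ 0xc4c2 = 0xc4c2
+ 0x84aa = 0x496d
+ 0x7249 = 0xbbb6
+ 0x047d = 0xc033
One's complement: ~0xc033
Checksum = 0x3fcc


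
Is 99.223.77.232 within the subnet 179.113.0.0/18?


Subnet network: 179.113.0.0
Test IP AND mask: 99.223.64.0
No, 99.223.77.232 is not in 179.113.0.0/18


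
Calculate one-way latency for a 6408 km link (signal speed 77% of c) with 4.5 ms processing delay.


Speed = 0.77 * 3e5 km/s = 231000 km/s
Propagation delay = 6408 / 231000 = 0.0277 s = 27.7403 ms
Processing delay = 4.5 ms
Total one-way latency = 32.2403 ms


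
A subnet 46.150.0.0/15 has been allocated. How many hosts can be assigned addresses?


Host bits = 32 - 15 = 17
Total addresses = 2^17 = 131072
Usable = total - 2 (network and broadcast)
Usable hosts: 131070


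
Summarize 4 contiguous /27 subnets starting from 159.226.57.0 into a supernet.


Original prefix: /27
Number of subnets: 4 = 2^2
New prefix = 27 - 2 = 25
Supernet: 159.226.57.0/25


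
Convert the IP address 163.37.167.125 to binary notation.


163 = 10100011
37 = 00100101
167 = 10100111
125 = 01111101
Binary: 10100011.00100101.10100111.01111101


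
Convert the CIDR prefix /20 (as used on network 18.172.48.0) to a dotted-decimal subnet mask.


/20 means 20 network bits, 12 host bits
Binary: 11111111111111111111000000000000
Mask: 255.255.240.0


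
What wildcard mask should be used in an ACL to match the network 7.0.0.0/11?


Subnet mask: 255.224.0.0
Wildcard = 255.255.255.255 - subnet mask
255 - 255 = 0
255 - 224 = 31
255 - 0 = 255
255 - 0 = 255
Wildcard: 0.31.255.255


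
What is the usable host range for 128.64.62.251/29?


Network: 128.64.62.248
Broadcast: 128.64.62.255
First usable = network + 1
Last usable = broadcast - 1
Range: 128.64.62.249 to 128.64.62.254


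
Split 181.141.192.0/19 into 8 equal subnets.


New prefix = 19 + 3 = 22
Each subnet has 1024 addresses
  181.141.192.0/22
  181.141.196.0/22
  181.141.200.0/22
  181.141.204.0/22
  181.141.208.0/22
  181.141.212.0/22
  181.141.216.0/22
  181.141.220.0/22
Subnets: 181.141.192.0/22, 181.141.196.0/22, 181.141.200.0/22, 181.141.204.0/22, 181.141.208.0/22, 181.141.212.0/22, 181.141.216.0/22, 181.141.220.0/22


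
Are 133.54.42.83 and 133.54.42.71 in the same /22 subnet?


Mask: 255.255.252.0
133.54.42.83 AND mask = 133.54.40.0
133.54.42.71 AND mask = 133.54.40.0
Yes, same subnet (133.54.40.0)


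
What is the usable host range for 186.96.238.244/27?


Network: 186.96.238.224
Broadcast: 186.96.238.255
First usable = network + 1
Last usable = broadcast - 1
Range: 186.96.238.225 to 186.96.238.254


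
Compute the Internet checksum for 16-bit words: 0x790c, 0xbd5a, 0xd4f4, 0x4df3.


Sum all words (with carry folding):
+ 0x790c = 0x790c
+ 0xbd5a = 0x3667
+ 0xd4f4 = 0x0b5c
+ 0x4df3 = 0x594f
One's complement: ~0x594f
Checksum = 0xa6b0


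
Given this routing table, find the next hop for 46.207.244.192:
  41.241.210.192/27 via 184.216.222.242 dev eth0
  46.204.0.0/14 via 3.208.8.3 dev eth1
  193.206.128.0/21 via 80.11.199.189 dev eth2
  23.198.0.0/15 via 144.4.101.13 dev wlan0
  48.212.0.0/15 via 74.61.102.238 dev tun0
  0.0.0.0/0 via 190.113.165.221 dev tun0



Longest prefix match for 46.207.244.192:
  /27 41.241.210.192: no
  /14 46.204.0.0: MATCH
  /21 193.206.128.0: no
  /15 23.198.0.0: no
  /15 48.212.0.0: no
  /0 0.0.0.0: MATCH
Selected: next-hop 3.208.8.3 via eth1 (matched /14)


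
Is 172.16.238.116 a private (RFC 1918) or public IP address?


RFC 1918 private ranges:
  10.0.0.0/8 (10.0.0.0 - 10.255.255.255)
  172.16.0.0/12 (172.16.0.0 - 172.31.255.255)
  192.168.0.0/16 (192.168.0.0 - 192.168.255.255)
Private (in 172.16.0.0/12)


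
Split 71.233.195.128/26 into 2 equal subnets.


New prefix = 26 + 1 = 27
Each subnet has 32 addresses
  71.233.195.128/27
  71.233.195.160/27
Subnets: 71.233.195.128/27, 71.233.195.160/27


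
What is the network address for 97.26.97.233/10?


IP:   01100001.00011010.01100001.11101001
Mask: 11111111.11000000.00000000.00000000
AND operation:
Net:  01100001.00000000.00000000.00000000
Network: 97.0.0.0/10


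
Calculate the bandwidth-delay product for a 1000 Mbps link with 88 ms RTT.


BDP = bandwidth * RTT
= 1000 Mbps * 88 ms
= 1000 * 1e6 * 88 / 1000 bits
= 88000000 bits
= 11000000 bytes
= 10742.1875 KB
BDP = 88000000 bits (11000000 bytes)


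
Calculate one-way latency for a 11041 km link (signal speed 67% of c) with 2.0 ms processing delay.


Speed = 0.67 * 3e5 km/s = 201000 km/s
Propagation delay = 11041 / 201000 = 0.0549 s = 54.9303 ms
Processing delay = 2.0 ms
Total one-way latency = 56.9303 ms


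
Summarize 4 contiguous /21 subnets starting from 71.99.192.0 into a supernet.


Original prefix: /21
Number of subnets: 4 = 2^2
New prefix = 21 - 2 = 19
Supernet: 71.99.192.0/19


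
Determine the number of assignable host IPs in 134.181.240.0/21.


Host bits = 32 - 21 = 11
Total addresses = 2^11 = 2048
Usable = total - 2 (network and broadcast)
Usable hosts: 2046


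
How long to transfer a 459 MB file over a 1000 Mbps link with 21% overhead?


Effective throughput = 1000 * (1 - 21/100) = 790 Mbps
File size in Mb = 459 * 8 = 3672 Mb
Time = 3672 / 790
Time = 4.6481 seconds


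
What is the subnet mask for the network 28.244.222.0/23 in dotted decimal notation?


/23 means 23 network bits, 9 host bits
Binary: 11111111111111111111111000000000
Mask: 255.255.254.0


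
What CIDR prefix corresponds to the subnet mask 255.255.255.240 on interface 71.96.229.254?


Binary: 11111111.11111111.11111111.11110000
Count leading 1s
Prefix: /28


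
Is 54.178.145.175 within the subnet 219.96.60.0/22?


Subnet network: 219.96.60.0
Test IP AND mask: 54.178.144.0
No, 54.178.145.175 is not in 219.96.60.0/22


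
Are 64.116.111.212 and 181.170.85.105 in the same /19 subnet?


Mask: 255.255.224.0
64.116.111.212 AND mask = 64.116.96.0
181.170.85.105 AND mask = 181.170.64.0
No, different subnets (64.116.96.0 vs 181.170.64.0)


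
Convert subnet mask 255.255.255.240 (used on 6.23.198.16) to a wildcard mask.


Subnet mask: 255.255.255.240
Wildcard = 255.255.255.255 - subnet mask
255 - 255 = 0
255 - 255 = 0
255 - 255 = 0
255 - 240 = 15
Wildcard: 0.0.0.15


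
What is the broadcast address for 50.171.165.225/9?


Network: 50.128.0.0/9
Host bits = 23
Set all host bits to 1:
Broadcast: 50.255.255.255


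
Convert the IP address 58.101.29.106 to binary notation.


58 = 00111010
101 = 01100101
29 = 00011101
106 = 01101010
Binary: 00111010.01100101.00011101.01101010


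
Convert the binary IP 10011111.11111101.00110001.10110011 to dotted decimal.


10011111 = 159
11111101 = 253
00110001 = 49
10110011 = 179
IP: 159.253.49.179


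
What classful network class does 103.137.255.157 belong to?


First octet: 103
Binary: 01100111
0xxxxxxx -> Class A (1-126)
Class A, default mask 255.0.0.0 (/8)


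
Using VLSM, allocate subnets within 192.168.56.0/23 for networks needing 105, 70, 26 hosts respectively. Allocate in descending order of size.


105 hosts -> /25 (126 usable): 192.168.56.0/25
70 hosts -> /25 (126 usable): 192.168.56.128/25
26 hosts -> /27 (30 usable): 192.168.57.0/27
Allocation: 192.168.56.0/25 (105 hosts, 126 usable); 192.168.56.128/25 (70 hosts, 126 usable); 192.168.57.0/27 (26 hosts, 30 usable)


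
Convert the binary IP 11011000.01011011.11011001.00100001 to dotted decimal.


11011000 = 216
01011011 = 91
11011001 = 217
00100001 = 33
IP: 216.91.217.33


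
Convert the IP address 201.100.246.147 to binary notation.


201 = 11001001
100 = 01100100
246 = 11110110
147 = 10010011
Binary: 11001001.01100100.11110110.10010011


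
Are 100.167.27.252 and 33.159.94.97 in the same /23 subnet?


Mask: 255.255.254.0
100.167.27.252 AND mask = 100.167.26.0
33.159.94.97 AND mask = 33.159.94.0
No, different subnets (100.167.26.0 vs 33.159.94.0)


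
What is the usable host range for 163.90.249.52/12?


Network: 163.80.0.0
Broadcast: 163.95.255.255
First usable = network + 1
Last usable = broadcast - 1
Range: 163.80.0.1 to 163.95.255.254


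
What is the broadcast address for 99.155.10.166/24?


Network: 99.155.10.0/24
Host bits = 8
Set all host bits to 1:
Broadcast: 99.155.10.255


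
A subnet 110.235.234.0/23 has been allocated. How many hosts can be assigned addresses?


Host bits = 32 - 23 = 9
Total addresses = 2^9 = 512
Usable = total - 2 (network and broadcast)
Usable hosts: 510


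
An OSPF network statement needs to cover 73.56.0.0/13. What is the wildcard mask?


Subnet mask: 255.248.0.0
Wildcard = 255.255.255.255 - subnet mask
255 - 255 = 0
255 - 248 = 7
255 - 0 = 255
255 - 0 = 255
Wildcard: 0.7.255.255


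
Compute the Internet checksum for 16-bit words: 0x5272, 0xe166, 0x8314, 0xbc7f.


Sum all words (with carry folding):
+ 0x5272 = 0x5272
+ 0xe166 = 0x33d9
+ 0x8314 = 0xb6ed
+ 0xbc7f = 0x736d
One's complement: ~0x736d
Checksum = 0x8c92


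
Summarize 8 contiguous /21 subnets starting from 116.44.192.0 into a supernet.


Original prefix: /21
Number of subnets: 8 = 2^3
New prefix = 21 - 3 = 18
Supernet: 116.44.192.0/18


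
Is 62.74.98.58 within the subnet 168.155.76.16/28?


Subnet network: 168.155.76.16
Test IP AND mask: 62.74.98.48
No, 62.74.98.58 is not in 168.155.76.16/28


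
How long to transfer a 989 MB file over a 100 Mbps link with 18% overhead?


Effective throughput = 100 * (1 - 18/100) = 82 Mbps
File size in Mb = 989 * 8 = 7912 Mb
Time = 7912 / 82
Time = 96.4878 seconds


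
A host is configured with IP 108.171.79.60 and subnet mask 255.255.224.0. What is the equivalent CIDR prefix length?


Binary: 11111111.11111111.11100000.00000000
Count leading 1s
Prefix: /19


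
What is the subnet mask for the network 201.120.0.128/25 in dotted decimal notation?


/25 means 25 network bits, 7 host bits
Binary: 11111111111111111111111110000000
Mask: 255.255.255.128


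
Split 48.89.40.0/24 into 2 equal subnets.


New prefix = 24 + 1 = 25
Each subnet has 128 addresses
  48.89.40.0/25
  48.89.40.128/25
Subnets: 48.89.40.0/25, 48.89.40.128/25


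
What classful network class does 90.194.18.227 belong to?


First octet: 90
Binary: 01011010
0xxxxxxx -> Class A (1-126)
Class A, default mask 255.0.0.0 (/8)


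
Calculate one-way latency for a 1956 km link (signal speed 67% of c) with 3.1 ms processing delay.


Speed = 0.67 * 3e5 km/s = 201000 km/s
Propagation delay = 1956 / 201000 = 0.0097 s = 9.7313 ms
Processing delay = 3.1 ms
Total one-way latency = 12.8313 ms


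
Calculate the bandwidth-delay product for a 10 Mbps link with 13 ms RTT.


BDP = bandwidth * RTT
= 10 Mbps * 13 ms
= 10 * 1e6 * 13 / 1000 bits
= 130000 bits
= 16250 bytes
= 15.8691 KB
BDP = 130000 bits (16250 bytes)


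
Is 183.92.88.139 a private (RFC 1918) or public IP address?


RFC 1918 private ranges:
  10.0.0.0/8 (10.0.0.0 - 10.255.255.255)
  172.16.0.0/12 (172.16.0.0 - 172.31.255.255)
  192.168.0.0/16 (192.168.0.0 - 192.168.255.255)
Public (not in any RFC 1918 range)


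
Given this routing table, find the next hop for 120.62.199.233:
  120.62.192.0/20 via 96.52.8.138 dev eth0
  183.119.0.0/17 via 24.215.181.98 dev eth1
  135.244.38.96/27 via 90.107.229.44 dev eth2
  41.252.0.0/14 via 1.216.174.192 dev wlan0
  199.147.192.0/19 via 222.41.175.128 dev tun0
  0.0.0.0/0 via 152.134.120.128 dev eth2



Longest prefix match for 120.62.199.233:
  /20 120.62.192.0: MATCH
  /17 183.119.0.0: no
  /27 135.244.38.96: no
  /14 41.252.0.0: no
  /19 199.147.192.0: no
  /0 0.0.0.0: MATCH
Selected: next-hop 96.52.8.138 via eth0 (matched /20)


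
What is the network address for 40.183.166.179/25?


IP:   00101000.10110111.10100110.10110011
Mask: 11111111.11111111.11111111.10000000
AND operation:
Net:  00101000.10110111.10100110.10000000
Network: 40.183.166.128/25


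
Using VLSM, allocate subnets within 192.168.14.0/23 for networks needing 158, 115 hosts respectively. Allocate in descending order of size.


158 hosts -> /24 (254 usable): 192.168.14.0/24
115 hosts -> /25 (126 usable): 192.168.15.0/25
Allocation: 192.168.14.0/24 (158 hosts, 254 usable); 192.168.15.0/25 (115 hosts, 126 usable)


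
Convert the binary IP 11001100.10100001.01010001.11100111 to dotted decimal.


11001100 = 204
10100001 = 161
01010001 = 81
11100111 = 231
IP: 204.161.81.231


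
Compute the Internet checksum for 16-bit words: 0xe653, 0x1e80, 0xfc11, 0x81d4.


Sum all words (with carry folding):
+ 0xe653 = 0xe653
+ 0x1e80 = 0x04d4
+ 0xfc11 = 0x00e6
+ 0x81d4 = 0x82ba
One's complement: ~0x82ba
Checksum = 0x7d45


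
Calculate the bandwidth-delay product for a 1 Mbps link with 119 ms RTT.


BDP = bandwidth * RTT
= 1 Mbps * 119 ms
= 1 * 1e6 * 119 / 1000 bits
= 119000 bits
= 14875 bytes
= 14.5264 KB
BDP = 119000 bits (14875 bytes)


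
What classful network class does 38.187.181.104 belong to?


First octet: 38
Binary: 00100110
0xxxxxxx -> Class A (1-126)
Class A, default mask 255.0.0.0 (/8)


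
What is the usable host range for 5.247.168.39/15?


Network: 5.246.0.0
Broadcast: 5.247.255.255
First usable = network + 1
Last usable = broadcast - 1
Range: 5.246.0.1 to 5.247.255.254


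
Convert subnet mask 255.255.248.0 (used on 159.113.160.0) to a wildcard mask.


Subnet mask: 255.255.248.0
Wildcard = 255.255.255.255 - subnet mask
255 - 255 = 0
255 - 255 = 0
255 - 248 = 7
255 - 0 = 255
Wildcard: 0.0.7.255


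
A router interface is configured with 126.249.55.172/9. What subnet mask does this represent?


/9 means 9 network bits, 23 host bits
Binary: 11111111100000000000000000000000
Mask: 255.128.0.0


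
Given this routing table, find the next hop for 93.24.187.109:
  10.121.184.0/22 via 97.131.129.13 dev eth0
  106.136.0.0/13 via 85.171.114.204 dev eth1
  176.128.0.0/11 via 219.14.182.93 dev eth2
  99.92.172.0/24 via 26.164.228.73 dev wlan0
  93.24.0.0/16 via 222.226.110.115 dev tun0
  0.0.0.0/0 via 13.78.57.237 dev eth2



Longest prefix match for 93.24.187.109:
  /22 10.121.184.0: no
  /13 106.136.0.0: no
  /11 176.128.0.0: no
  /24 99.92.172.0: no
  /16 93.24.0.0: MATCH
  /0 0.0.0.0: MATCH
Selected: next-hop 222.226.110.115 via tun0 (matched /16)


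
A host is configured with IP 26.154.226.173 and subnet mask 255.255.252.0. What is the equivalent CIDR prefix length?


Binary: 11111111.11111111.11111100.00000000
Count leading 1s
Prefix: /22


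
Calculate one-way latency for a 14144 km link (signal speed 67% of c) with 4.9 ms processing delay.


Speed = 0.67 * 3e5 km/s = 201000 km/s
Propagation delay = 14144 / 201000 = 0.0704 s = 70.3682 ms
Processing delay = 4.9 ms
Total one-way latency = 75.2682 ms


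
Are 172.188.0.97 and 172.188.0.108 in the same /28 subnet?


Mask: 255.255.255.240
172.188.0.97 AND mask = 172.188.0.96
172.188.0.108 AND mask = 172.188.0.96
Yes, same subnet (172.188.0.96)


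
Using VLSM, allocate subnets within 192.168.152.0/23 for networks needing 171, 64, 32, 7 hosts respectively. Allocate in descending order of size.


171 hosts -> /24 (254 usable): 192.168.152.0/24
64 hosts -> /25 (126 usable): 192.168.153.0/25
32 hosts -> /26 (62 usable): 192.168.153.128/26
7 hosts -> /28 (14 usable): 192.168.153.192/28
Allocation: 192.168.152.0/24 (171 hosts, 254 usable); 192.168.153.0/25 (64 hosts, 126 usable); 192.168.153.128/26 (32 hosts, 62 usable); 192.168.153.192/28 (7 hosts, 14 usable)


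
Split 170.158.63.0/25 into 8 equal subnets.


New prefix = 25 + 3 = 28
Each subnet has 16 addresses
  170.158.63.0/28
  170.158.63.16/28
  170.158.63.32/28
  170.158.63.48/28
  170.158.63.64/28
  170.158.63.80/28
  170.158.63.96/28
  170.158.63.112/28
Subnets: 170.158.63.0/28, 170.158.63.16/28, 170.158.63.32/28, 170.158.63.48/28, 170.158.63.64/28, 170.158.63.80/28, 170.158.63.96/28, 170.158.63.112/28


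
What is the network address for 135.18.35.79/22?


IP:   10000111.00010010.00100011.01001111
Mask: 11111111.11111111.11111100.00000000
AND operation:
Net:  10000111.00010010.00100000.00000000
Network: 135.18.32.0/22


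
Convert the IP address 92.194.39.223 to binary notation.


92 = 01011100
194 = 11000010
39 = 00100111
223 = 11011111
Binary: 01011100.11000010.00100111.11011111


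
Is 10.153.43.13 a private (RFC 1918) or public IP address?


RFC 1918 private ranges:
  10.0.0.0/8 (10.0.0.0 - 10.255.255.255)
  172.16.0.0/12 (172.16.0.0 - 172.31.255.255)
  192.168.0.0/16 (192.168.0.0 - 192.168.255.255)
Private (in 10.0.0.0/8)


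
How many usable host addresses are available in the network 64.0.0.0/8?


Host bits = 32 - 8 = 24
Total addresses = 2^24 = 16777216
Usable = total - 2 (network and broadcast)
Usable hosts: 16777214


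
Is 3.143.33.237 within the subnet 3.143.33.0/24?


Subnet network: 3.143.33.0
Test IP AND mask: 3.143.33.0
Yes, 3.143.33.237 is in 3.143.33.0/24


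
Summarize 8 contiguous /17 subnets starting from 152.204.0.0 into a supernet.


Original prefix: /17
Number of subnets: 8 = 2^3
New prefix = 17 - 3 = 14
Supernet: 152.204.0.0/14


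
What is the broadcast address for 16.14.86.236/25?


Network: 16.14.86.128/25
Host bits = 7
Set all host bits to 1:
Broadcast: 16.14.86.255


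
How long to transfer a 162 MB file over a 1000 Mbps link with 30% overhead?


Effective throughput = 1000 * (1 - 30/100) = 700 Mbps
File size in Mb = 162 * 8 = 1296 Mb
Time = 1296 / 700
Time = 1.8514 seconds


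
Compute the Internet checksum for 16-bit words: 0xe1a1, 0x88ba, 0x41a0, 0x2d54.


Sum all words (with carry folding):
+ 0xe1a1 = 0xe1a1
+ 0x88ba = 0x6a5c
+ 0x41a0 = 0xabfc
+ 0x2d54 = 0xd950
One's complement: ~0xd950
Checksum = 0x26af


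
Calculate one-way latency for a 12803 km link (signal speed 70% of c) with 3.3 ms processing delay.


Speed = 0.7 * 3e5 km/s = 210000 km/s
Propagation delay = 12803 / 210000 = 0.061 s = 60.9667 ms
Processing delay = 3.3 ms
Total one-way latency = 64.2667 ms


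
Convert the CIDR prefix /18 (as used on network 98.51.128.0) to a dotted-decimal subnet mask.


/18 means 18 network bits, 14 host bits
Binary: 11111111111111111100000000000000
Mask: 255.255.192.0


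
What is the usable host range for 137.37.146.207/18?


Network: 137.37.128.0
Broadcast: 137.37.191.255
First usable = network + 1
Last usable = broadcast - 1
Range: 137.37.128.1 to 137.37.191.254


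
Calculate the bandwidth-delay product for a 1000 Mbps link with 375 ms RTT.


BDP = bandwidth * RTT
= 1000 Mbps * 375 ms
= 1000 * 1e6 * 375 / 1000 bits
= 375000000 bits
= 46875000 bytes
= 45776.3672 KB
BDP = 375000000 bits (46875000 bytes)


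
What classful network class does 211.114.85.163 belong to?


First octet: 211
Binary: 11010011
110xxxxx -> Class C (192-223)
Class C, default mask 255.255.255.0 (/24)


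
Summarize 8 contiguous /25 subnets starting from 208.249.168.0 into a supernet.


Original prefix: /25
Number of subnets: 8 = 2^3
New prefix = 25 - 3 = 22
Supernet: 208.249.168.0/22


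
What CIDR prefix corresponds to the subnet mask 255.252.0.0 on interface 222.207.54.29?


Binary: 11111111.11111100.00000000.00000000
Count leading 1s
Prefix: /14


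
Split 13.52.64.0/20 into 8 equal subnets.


New prefix = 20 + 3 = 23
Each subnet has 512 addresses
  13.52.64.0/23
  13.52.66.0/23
  13.52.68.0/23
  13.52.70.0/23
  13.52.72.0/23
  13.52.74.0/23
  13.52.76.0/23
  13.52.78.0/23
Subnets: 13.52.64.0/23, 13.52.66.0/23, 13.52.68.0/23, 13.52.70.0/23, 13.52.72.0/23, 13.52.74.0/23, 13.52.76.0/23, 13.52.78.0/23


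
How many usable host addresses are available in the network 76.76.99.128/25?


Host bits = 32 - 25 = 7
Total addresses = 2^7 = 128
Usable = total - 2 (network and broadcast)
Usable hosts: 126


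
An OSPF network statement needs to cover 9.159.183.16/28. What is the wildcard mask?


Subnet mask: 255.255.255.240
Wildcard = 255.255.255.255 - subnet mask
255 - 255 = 0
255 - 255 = 0
255 - 255 = 0
255 - 240 = 15
Wildcard: 0.0.0.15


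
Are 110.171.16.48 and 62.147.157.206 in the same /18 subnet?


Mask: 255.255.192.0
110.171.16.48 AND mask = 110.171.0.0
62.147.157.206 AND mask = 62.147.128.0
No, different subnets (110.171.0.0 vs 62.147.128.0)


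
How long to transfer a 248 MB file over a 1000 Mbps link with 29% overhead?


Effective throughput = 1000 * (1 - 29/100) = 710 Mbps
File size in Mb = 248 * 8 = 1984 Mb
Time = 1984 / 710
Time = 2.7944 seconds


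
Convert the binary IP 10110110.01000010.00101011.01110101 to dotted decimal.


10110110 = 182
01000010 = 66
00101011 = 43
01110101 = 117
IP: 182.66.43.117


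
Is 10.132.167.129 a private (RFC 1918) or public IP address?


RFC 1918 private ranges:
  10.0.0.0/8 (10.0.0.0 - 10.255.255.255)
  172.16.0.0/12 (172.16.0.0 - 172.31.255.255)
  192.168.0.0/16 (192.168.0.0 - 192.168.255.255)
Private (in 10.0.0.0/8)


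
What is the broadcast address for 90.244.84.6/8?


Network: 90.0.0.0/8
Host bits = 24
Set all host bits to 1:
Broadcast: 90.255.255.255


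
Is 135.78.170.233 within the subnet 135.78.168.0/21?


Subnet network: 135.78.168.0
Test IP AND mask: 135.78.168.0
Yes, 135.78.170.233 is in 135.78.168.0/21


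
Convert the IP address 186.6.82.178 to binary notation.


186 = 10111010
6 = 00000110
82 = 01010010
178 = 10110010
Binary: 10111010.00000110.01010010.10110010


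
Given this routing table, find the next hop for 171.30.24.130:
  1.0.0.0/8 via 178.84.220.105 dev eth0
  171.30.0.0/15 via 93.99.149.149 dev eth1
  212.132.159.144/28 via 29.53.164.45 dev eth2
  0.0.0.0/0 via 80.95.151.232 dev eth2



Longest prefix match for 171.30.24.130:
  /8 1.0.0.0: no
  /15 171.30.0.0: MATCH
  /28 212.132.159.144: no
  /0 0.0.0.0: MATCH
Selected: next-hop 93.99.149.149 via eth1 (matched /15)


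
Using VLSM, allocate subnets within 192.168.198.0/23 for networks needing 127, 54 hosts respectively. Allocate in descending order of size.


127 hosts -> /24 (254 usable): 192.168.198.0/24
54 hosts -> /26 (62 usable): 192.168.199.0/26
Allocation: 192.168.198.0/24 (127 hosts, 254 usable); 192.168.199.0/26 (54 hosts, 62 usable)


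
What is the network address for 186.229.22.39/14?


IP:   10111010.11100101.00010110.00100111
Mask: 11111111.11111100.00000000.00000000
AND operation:
Net:  10111010.11100100.00000000.00000000
Network: 186.228.0.0/14


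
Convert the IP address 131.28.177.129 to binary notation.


131 = 10000011
28 = 00011100
177 = 10110001
129 = 10000001
Binary: 10000011.00011100.10110001.10000001


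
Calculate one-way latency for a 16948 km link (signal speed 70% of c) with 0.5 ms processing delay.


Speed = 0.7 * 3e5 km/s = 210000 km/s
Propagation delay = 16948 / 210000 = 0.0807 s = 80.7048 ms
Processing delay = 0.5 ms
Total one-way latency = 81.2048 ms


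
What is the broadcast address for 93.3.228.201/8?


Network: 93.0.0.0/8
Host bits = 24
Set all host bits to 1:
Broadcast: 93.255.255.255


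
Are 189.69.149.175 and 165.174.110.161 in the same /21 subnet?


Mask: 255.255.248.0
189.69.149.175 AND mask = 189.69.144.0
165.174.110.161 AND mask = 165.174.104.0
No, different subnets (189.69.144.0 vs 165.174.104.0)


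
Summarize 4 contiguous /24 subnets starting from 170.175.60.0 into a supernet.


Original prefix: /24
Number of subnets: 4 = 2^2
New prefix = 24 - 2 = 22
Supernet: 170.175.60.0/22


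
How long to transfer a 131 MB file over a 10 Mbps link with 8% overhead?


Effective throughput = 10 * (1 - 8/100) = 9.2 Mbps
File size in Mb = 131 * 8 = 1048 Mb
Time = 1048 / 9.2
Time = 113.913 seconds


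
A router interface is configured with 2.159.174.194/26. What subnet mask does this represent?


/26 means 26 network bits, 6 host bits
Binary: 11111111111111111111111111000000
Mask: 255.255.255.192


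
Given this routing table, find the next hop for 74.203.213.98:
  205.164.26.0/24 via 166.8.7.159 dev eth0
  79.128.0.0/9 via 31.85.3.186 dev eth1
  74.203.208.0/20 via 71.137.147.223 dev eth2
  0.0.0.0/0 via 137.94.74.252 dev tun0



Longest prefix match for 74.203.213.98:
  /24 205.164.26.0: no
  /9 79.128.0.0: no
  /20 74.203.208.0: MATCH
  /0 0.0.0.0: MATCH
Selected: next-hop 71.137.147.223 via eth2 (matched /20)


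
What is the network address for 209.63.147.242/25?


IP:   11010001.00111111.10010011.11110010
Mask: 11111111.11111111.11111111.10000000
AND operation:
Net:  11010001.00111111.10010011.10000000
Network: 209.63.147.128/25


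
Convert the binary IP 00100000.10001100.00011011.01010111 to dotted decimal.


00100000 = 32
10001100 = 140
00011011 = 27
01010111 = 87
IP: 32.140.27.87


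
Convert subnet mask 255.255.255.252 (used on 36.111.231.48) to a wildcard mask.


Subnet mask: 255.255.255.252
Wildcard = 255.255.255.255 - subnet mask
255 - 255 = 0
255 - 255 = 0
255 - 255 = 0
255 - 252 = 3
Wildcard: 0.0.0.3


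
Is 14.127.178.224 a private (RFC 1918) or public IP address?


RFC 1918 private ranges:
  10.0.0.0/8 (10.0.0.0 - 10.255.255.255)
  172.16.0.0/12 (172.16.0.0 - 172.31.255.255)
  192.168.0.0/16 (192.168.0.0 - 192.168.255.255)
Public (not in any RFC 1918 range)


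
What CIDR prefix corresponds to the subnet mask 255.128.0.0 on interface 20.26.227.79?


Binary: 11111111.10000000.00000000.00000000
Count leading 1s
Prefix: /9


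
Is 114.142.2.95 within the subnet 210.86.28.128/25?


Subnet network: 210.86.28.128
Test IP AND mask: 114.142.2.0
No, 114.142.2.95 is not in 210.86.28.128/25


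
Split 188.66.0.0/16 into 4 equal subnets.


New prefix = 16 + 2 = 18
Each subnet has 16384 addresses
  188.66.0.0/18
  188.66.64.0/18
  188.66.128.0/18
  188.66.192.0/18
Subnets: 188.66.0.0/18, 188.66.64.0/18, 188.66.128.0/18, 188.66.192.0/18


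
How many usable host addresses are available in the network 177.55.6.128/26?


Host bits = 32 - 26 = 6
Total addresses = 2^6 = 64
Usable = total - 2 (network and broadcast)
Usable hosts: 62


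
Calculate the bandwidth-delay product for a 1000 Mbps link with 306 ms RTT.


BDP = bandwidth * RTT
= 1000 Mbps * 306 ms
= 1000 * 1e6 * 306 / 1000 bits
= 306000000 bits
= 38250000 bytes
= 37353.5156 KB
BDP = 306000000 bits (38250000 bytes)


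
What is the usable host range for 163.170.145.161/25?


Network: 163.170.145.128
Broadcast: 163.170.145.255
First usable = network + 1
Last usable = broadcast - 1
Range: 163.170.145.129 to 163.170.145.254


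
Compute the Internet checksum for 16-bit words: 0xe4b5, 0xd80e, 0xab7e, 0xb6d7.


Sum all words (with carry folding):
+ 0xe4b5 = 0xe4b5
+ 0xd80e = 0xbcc4
+ 0xab7e = 0x6843
+ 0xb6d7 = 0x1f1b
One's complement: ~0x1f1b
Checksum = 0xe0e4


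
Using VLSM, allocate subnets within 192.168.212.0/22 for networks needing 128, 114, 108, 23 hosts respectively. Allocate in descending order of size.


128 hosts -> /24 (254 usable): 192.168.212.0/24
114 hosts -> /25 (126 usable): 192.168.213.0/25
108 hosts -> /25 (126 usable): 192.168.213.128/25
23 hosts -> /27 (30 usable): 192.168.214.0/27
Allocation: 192.168.212.0/24 (128 hosts, 254 usable); 192.168.213.0/25 (114 hosts, 126 usable); 192.168.213.128/25 (108 hosts, 126 usable); 192.168.214.0/27 (23 hosts, 30 usable)


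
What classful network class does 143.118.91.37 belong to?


First octet: 143
Binary: 10001111
10xxxxxx -> Class B (128-191)
Class B, default mask 255.255.0.0 (/16)


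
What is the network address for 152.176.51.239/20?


IP:   10011000.10110000.00110011.11101111
Mask: 11111111.11111111.11110000.00000000
AND operation:
Net:  10011000.10110000.00110000.00000000
Network: 152.176.48.0/20


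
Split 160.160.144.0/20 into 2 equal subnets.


New prefix = 20 + 1 = 21
Each subnet has 2048 addresses
  160.160.144.0/21
  160.160.152.0/21
Subnets: 160.160.144.0/21, 160.160.152.0/21


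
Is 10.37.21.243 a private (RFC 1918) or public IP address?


RFC 1918 private ranges:
  10.0.0.0/8 (10.0.0.0 - 10.255.255.255)
  172.16.0.0/12 (172.16.0.0 - 172.31.255.255)
  192.168.0.0/16 (192.168.0.0 - 192.168.255.255)
Private (in 10.0.0.0/8)


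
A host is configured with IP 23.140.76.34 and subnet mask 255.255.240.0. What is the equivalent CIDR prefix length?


Binary: 11111111.11111111.11110000.00000000
Count leading 1s
Prefix: /20


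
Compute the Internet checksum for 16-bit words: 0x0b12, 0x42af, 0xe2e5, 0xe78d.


Sum all words (with carry folding):
+ 0x0b12 = 0x0b12
+ 0x42af = 0x4dc1
+ 0xe2e5 = 0x30a7
+ 0xe78d = 0x1835
One's complement: ~0x1835
Checksum = 0xe7ca


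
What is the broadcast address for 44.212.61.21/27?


Network: 44.212.61.0/27
Host bits = 5
Set all host bits to 1:
Broadcast: 44.212.61.31


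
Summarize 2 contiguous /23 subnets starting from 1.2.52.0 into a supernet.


Original prefix: /23
Number of subnets: 2 = 2^1
New prefix = 23 - 1 = 22
Supernet: 1.2.52.0/22


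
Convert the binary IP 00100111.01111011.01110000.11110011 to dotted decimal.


00100111 = 39
01111011 = 123
01110000 = 112
11110011 = 243
IP: 39.123.112.243


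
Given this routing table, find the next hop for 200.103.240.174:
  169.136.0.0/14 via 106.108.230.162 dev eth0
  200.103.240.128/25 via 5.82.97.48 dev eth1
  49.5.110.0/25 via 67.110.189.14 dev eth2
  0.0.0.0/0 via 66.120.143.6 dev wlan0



Longest prefix match for 200.103.240.174:
  /14 169.136.0.0: no
  /25 200.103.240.128: MATCH
  /25 49.5.110.0: no
  /0 0.0.0.0: MATCH
Selected: next-hop 5.82.97.48 via eth1 (matched /25)


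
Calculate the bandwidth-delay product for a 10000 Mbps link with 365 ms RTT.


BDP = bandwidth * RTT
= 10000 Mbps * 365 ms
= 10000 * 1e6 * 365 / 1000 bits
= 3650000000 bits
= 456250000 bytes
= 445556.6406 KB
BDP = 3650000000 bits (456250000 bytes)


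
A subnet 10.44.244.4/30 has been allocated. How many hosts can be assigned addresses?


Host bits = 32 - 30 = 2
Total addresses = 2^2 = 4
Usable = total - 2 (network and broadcast)
Usable hosts: 2


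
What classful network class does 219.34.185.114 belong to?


First octet: 219
Binary: 11011011
110xxxxx -> Class C (192-223)
Class C, default mask 255.255.255.0 (/24)


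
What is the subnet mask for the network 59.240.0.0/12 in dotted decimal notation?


/12 means 12 network bits, 20 host bits
Binary: 11111111111100000000000000000000
Mask: 255.240.0.0


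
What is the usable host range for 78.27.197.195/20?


Network: 78.27.192.0
Broadcast: 78.27.207.255
First usable = network + 1
Last usable = broadcast - 1
Range: 78.27.192.1 to 78.27.207.254


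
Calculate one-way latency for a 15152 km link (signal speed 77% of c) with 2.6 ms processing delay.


Speed = 0.77 * 3e5 km/s = 231000 km/s
Propagation delay = 15152 / 231000 = 0.0656 s = 65.5931 ms
Processing delay = 2.6 ms
Total one-way latency = 68.1931 ms


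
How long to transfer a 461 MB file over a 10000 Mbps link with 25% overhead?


Effective throughput = 10000 * (1 - 25/100) = 7500 Mbps
File size in Mb = 461 * 8 = 3688 Mb
Time = 3688 / 7500
Time = 0.4917 seconds


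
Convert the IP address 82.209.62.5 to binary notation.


82 = 01010010
209 = 11010001
62 = 00111110
5 = 00000101
Binary: 01010010.11010001.00111110.00000101


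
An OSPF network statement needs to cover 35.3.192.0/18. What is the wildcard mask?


Subnet mask: 255.255.192.0
Wildcard = 255.255.255.255 - subnet mask
255 - 255 = 0
255 - 255 = 0
255 - 192 = 63
255 - 0 = 255
Wildcard: 0.0.63.255


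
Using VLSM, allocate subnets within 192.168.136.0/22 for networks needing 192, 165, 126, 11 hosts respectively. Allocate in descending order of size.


192 hosts -> /24 (254 usable): 192.168.136.0/24
165 hosts -> /24 (254 usable): 192.168.137.0/24
126 hosts -> /25 (126 usable): 192.168.138.0/25
11 hosts -> /28 (14 usable): 192.168.138.128/28
Allocation: 192.168.136.0/24 (192 hosts, 254 usable); 192.168.137.0/24 (165 hosts, 254 usable); 192.168.138.0/25 (126 hosts, 126 usable); 192.168.138.128/28 (11 hosts, 14 usable)


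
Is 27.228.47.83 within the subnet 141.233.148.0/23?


Subnet network: 141.233.148.0
Test IP AND mask: 27.228.46.0
No, 27.228.47.83 is not in 141.233.148.0/23


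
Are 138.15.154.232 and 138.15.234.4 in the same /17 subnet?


Mask: 255.255.128.0
138.15.154.232 AND mask = 138.15.128.0
138.15.234.4 AND mask = 138.15.128.0
Yes, same subnet (138.15.128.0)


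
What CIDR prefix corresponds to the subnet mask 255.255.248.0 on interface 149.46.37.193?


Binary: 11111111.11111111.11111000.00000000
Count leading 1s
Prefix: /21


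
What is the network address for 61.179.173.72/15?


IP:   00111101.10110011.10101101.01001000
Mask: 11111111.11111110.00000000.00000000
AND operation:
Net:  00111101.10110010.00000000.00000000
Network: 61.178.0.0/15


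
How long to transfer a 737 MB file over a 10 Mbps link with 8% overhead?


Effective throughput = 10 * (1 - 8/100) = 9.2 Mbps
File size in Mb = 737 * 8 = 5896 Mb
Time = 5896 / 9.2
Time = 640.8696 seconds


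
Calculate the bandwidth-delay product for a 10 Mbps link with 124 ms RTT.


BDP = bandwidth * RTT
= 10 Mbps * 124 ms
= 10 * 1e6 * 124 / 1000 bits
= 1240000 bits
= 155000 bytes
= 151.3672 KB
BDP = 1240000 bits (155000 bytes)


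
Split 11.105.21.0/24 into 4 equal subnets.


New prefix = 24 + 2 = 26
Each subnet has 64 addresses
  11.105.21.0/26
  11.105.21.64/26
  11.105.21.128/26
  11.105.21.192/26
Subnets: 11.105.21.0/26, 11.105.21.64/26, 11.105.21.128/26, 11.105.21.192/26


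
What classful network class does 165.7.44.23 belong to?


First octet: 165
Binary: 10100101
10xxxxxx -> Class B (128-191)
Class B, default mask 255.255.0.0 (/16)


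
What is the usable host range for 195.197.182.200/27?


Network: 195.197.182.192
Broadcast: 195.197.182.223
First usable = network + 1
Last usable = broadcast - 1
Range: 195.197.182.193 to 195.197.182.222


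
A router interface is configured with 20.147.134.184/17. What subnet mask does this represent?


/17 means 17 network bits, 15 host bits
Binary: 11111111111111111000000000000000
Mask: 255.255.128.0


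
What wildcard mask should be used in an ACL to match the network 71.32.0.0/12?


Subnet mask: 255.240.0.0
Wildcard = 255.255.255.255 - subnet mask
255 - 255 = 0
255 - 240 = 15
255 - 0 = 255
255 - 0 = 255
Wildcard: 0.15.255.255


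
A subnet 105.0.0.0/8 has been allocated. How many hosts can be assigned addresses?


Host bits = 32 - 8 = 24
Total addresses = 2^24 = 16777216
Usable = total - 2 (network and broadcast)
Usable hosts: 16777214
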